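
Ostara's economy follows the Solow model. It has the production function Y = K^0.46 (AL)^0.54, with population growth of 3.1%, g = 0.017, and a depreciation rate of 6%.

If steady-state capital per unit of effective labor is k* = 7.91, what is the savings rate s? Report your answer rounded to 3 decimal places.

s ≈ 0.330

Steady state requires s·f(k) = (n + g + δ)·k, i.e. s·k^α = (n + g + δ)·k.
So s / (n + g + δ) = (k*)^(1−α) = 7.91^0.54 = 3.0550.
Therefore s = 3.0550 × (n + g + δ) = 3.0550 × 0.108 = 0.3299.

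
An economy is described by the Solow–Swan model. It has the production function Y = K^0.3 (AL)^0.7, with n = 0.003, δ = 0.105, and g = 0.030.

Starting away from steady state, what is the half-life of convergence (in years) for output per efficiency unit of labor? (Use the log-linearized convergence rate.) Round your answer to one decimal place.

Near the steady state the convergence rate is λ = (1 − α)(n + g + δ).
λ = (1 − 0.3) × 0.138 = 0.7 × 0.138 = 0.0966
Half-life = ln 2 / λ = 0.6931 / 0.0966 ≈ 7.17 years

half-life ≈ 7.2 years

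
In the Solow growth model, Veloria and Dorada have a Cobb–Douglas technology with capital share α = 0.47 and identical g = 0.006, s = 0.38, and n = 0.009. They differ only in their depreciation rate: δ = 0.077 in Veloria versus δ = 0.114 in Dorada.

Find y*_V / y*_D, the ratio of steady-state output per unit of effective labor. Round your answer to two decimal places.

ratio ≈ 1.35

Steady-state y* = [s/(n + g + δ)]^(α/(1−α)), so the ratio is [ (s_V/(n + g + δ)_V) / (s_D/(n + g + δ)_D) ]^0.8868.
s_V/(n + g + δ)_V = 0.38/0.092 = 4.1304; s_D/(n + g + δ)_D = 0.38/0.129 = 2.9457.
Ratio = (4.1304/2.9457)^0.8868 = 1.4022^0.8868 ≈ 1.3496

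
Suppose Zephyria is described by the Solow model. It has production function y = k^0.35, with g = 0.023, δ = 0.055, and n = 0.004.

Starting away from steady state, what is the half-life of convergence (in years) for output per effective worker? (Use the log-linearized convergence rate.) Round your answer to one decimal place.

Near the steady state the convergence rate is λ = (1 − α)(n + g + δ).
λ = (1 − 0.35) × 0.082 = 0.65 × 0.082 = 0.0533
Half-life = ln 2 / λ = 0.6931 / 0.0533 ≈ 13.00 years

about 13.0 years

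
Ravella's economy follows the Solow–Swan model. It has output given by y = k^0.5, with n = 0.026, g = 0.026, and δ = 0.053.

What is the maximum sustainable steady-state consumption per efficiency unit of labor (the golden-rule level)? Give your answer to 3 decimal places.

c_gold ≈ 2.381

At the golden rule, f'(k) = n + g + δ, so α·k^(α−1) = n + g + δ and k_gold = (α/(n + g + δ))^(1/(1−α)).
k_gold = (0.5/0.105)^(1/0.5) = 4.7619^2 ≈ 22.6757
c_gold = f(k_gold) − (n + g + δ)·k_gold = 4.7619 − 0.105×22.6757 ≈ 2.3810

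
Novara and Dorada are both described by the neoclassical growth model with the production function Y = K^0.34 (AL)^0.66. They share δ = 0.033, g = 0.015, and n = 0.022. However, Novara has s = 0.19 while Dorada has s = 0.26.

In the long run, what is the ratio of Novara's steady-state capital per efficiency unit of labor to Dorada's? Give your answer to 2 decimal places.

k*_N / k*_D ≈ 0.62

Steady-state k* = [s/(n + g + δ)]^(1/(1−α)), so the ratio is [ (s_N/(n + g + δ)_N) / (s_D/(n + g + δ)_D) ]^1.5152.
s_N/(n + g + δ)_N = 0.19/0.070 = 2.7143; s_D/(n + g + δ)_D = 0.26/0.070 = 3.7143.
Ratio = (2.7143/3.7143)^1.5152 = 0.7308^1.5152 ≈ 0.6218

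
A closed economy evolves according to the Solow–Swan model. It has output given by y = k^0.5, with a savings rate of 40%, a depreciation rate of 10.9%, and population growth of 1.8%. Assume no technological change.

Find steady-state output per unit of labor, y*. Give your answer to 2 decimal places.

y* = 3.15

At the steady state, Δk = 0, so s·k^α = (n + δ)·k.
Dividing both sides by k: k^(1−α) = s / (n + δ).
k^0.5 = 0.40 / (0.018 + 0.109) = 0.40 / 0.127 = 3.1496
k* = 3.1496^(1/0.5) ≈ 9.9200
y* = (k*)^α = 9.9200^0.5 ≈ 3.1496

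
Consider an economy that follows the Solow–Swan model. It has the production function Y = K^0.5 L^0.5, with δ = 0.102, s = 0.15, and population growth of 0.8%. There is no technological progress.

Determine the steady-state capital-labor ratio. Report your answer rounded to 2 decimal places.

In steady state, investment equals break-even investment: s·k^α = (n + δ)·k.
Rearranging, k^(1−α) = s / (n + δ).
k^0.5 = 0.15 / (0.008 + 0.102) = 0.15 / 0.110 = 1.3636
k* = 1.3636^(1/0.5) ≈ 1.8594

k* ≈ 1.86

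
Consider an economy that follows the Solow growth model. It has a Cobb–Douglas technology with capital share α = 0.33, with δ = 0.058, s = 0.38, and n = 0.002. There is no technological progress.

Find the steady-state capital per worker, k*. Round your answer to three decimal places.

k* = 15.720

At the steady state, Δk = 0, so s·k^α = (n + δ)·k.
Rearranging, k^(1−α) = s / (n + δ).
k^0.67 = 0.38 / (0.002 + 0.058) = 0.38 / 0.060 = 6.3333
k* = 6.3333^(1/0.67) ≈ 15.7204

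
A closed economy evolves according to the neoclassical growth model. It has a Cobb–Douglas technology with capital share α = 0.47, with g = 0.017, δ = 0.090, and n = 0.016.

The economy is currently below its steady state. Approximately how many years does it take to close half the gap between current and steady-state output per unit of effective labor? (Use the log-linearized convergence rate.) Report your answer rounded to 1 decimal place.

Near the steady state the convergence rate is λ = (1 − α)(n + g + δ).
λ = (1 − 0.47) × 0.123 = 0.53 × 0.123 = 0.06519
Half-life = ln 2 / λ = 0.6931 / 0.06519 ≈ 10.63 years

t_½ ≈ 10.6 years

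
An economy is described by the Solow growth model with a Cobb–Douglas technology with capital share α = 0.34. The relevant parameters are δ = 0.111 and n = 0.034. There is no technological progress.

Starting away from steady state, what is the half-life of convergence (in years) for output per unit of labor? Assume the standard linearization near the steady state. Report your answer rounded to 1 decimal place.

Near the steady state the convergence rate is λ = (1 − α)(n + δ).
λ = (1 − 0.34) × 0.145 = 0.66 × 0.145 = 0.0957
Half-life = ln 2 / λ = 0.6931 / 0.0957 ≈ 7.24 years

about 7.2 years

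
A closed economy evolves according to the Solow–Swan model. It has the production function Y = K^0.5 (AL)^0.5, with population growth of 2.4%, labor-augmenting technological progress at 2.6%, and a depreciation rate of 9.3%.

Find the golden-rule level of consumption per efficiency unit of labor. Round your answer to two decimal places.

c_gold ≈ 1.75

At the golden rule, f'(k) = n + g + δ, so α·k^(α−1) = n + g + δ and k_gold = (α/(n + g + δ))^(1/(1−α)).
k_gold = (0.5/0.143)^(1/0.5) = 3.4965^2 ≈ 12.2255
c_gold = f(k_gold) − (n + g + δ)·k_gold = 3.4965 − 0.143×12.2255 ≈ 1.7483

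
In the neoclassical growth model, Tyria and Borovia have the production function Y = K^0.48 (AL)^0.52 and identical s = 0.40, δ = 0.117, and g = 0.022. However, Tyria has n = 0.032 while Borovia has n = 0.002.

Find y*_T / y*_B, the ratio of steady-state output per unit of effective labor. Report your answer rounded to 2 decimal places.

Steady-state y* = [s/(n + g + δ)]^(α/(1−α)), so the ratio is [ (s_T/(n + g + δ)_T) / (s_B/(n + g + δ)_B) ]^0.9231.
s_T/(n + g + δ)_T = 0.40/0.171 = 2.3392; s_B/(n + g + δ)_B = 0.40/0.141 = 2.8369.
Ratio = (2.3392/2.8369)^0.9231 = 0.8246^0.9231 ≈ 0.8369

y*_T / y*_B ≈ 0.84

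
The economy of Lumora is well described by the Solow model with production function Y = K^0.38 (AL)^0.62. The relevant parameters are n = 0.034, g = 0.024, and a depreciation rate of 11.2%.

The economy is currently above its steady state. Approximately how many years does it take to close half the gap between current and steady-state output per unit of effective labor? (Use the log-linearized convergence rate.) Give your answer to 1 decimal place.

Near the steady state the convergence rate is λ = (1 − α)(n + g + δ).
λ = (1 − 0.38) × 0.170 = 0.62 × 0.170 = 0.1054
Half-life = ln 2 / λ = 0.6931 / 0.1054 ≈ 6.58 years

t_½ ≈ 6.6 years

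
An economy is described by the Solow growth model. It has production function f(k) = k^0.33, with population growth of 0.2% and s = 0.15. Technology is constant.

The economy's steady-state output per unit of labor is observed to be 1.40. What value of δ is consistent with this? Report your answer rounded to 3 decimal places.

δ ≈ 0.074

In steady state, investment equals break-even investment: s·k^α = (n + δ)·k.
Since y* = [s/(n + δ)]^(α/(1−α)), we have s/(n + δ) = (y*)^((1−α)/α) = 1.40^2.0303 = 1.9801.
Therefore n + δ = s / 1.9801 = 0.15 / 1.9801 = 0.0758, so δ = 0.0758 − 0.002 = 0.0738.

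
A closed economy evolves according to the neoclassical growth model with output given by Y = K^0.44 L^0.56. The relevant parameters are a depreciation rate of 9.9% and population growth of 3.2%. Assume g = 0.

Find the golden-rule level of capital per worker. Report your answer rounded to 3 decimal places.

k_gold ≈ 8.702

The golden rule sets f'(k) = n + δ, i.e. α·k^(α−1) = n + δ.
So k^(1−α) = α / (n + δ) = 0.44 / 0.131 = 3.3588.
k_gold = 3.3588^(1/0.56) ≈ 8.7019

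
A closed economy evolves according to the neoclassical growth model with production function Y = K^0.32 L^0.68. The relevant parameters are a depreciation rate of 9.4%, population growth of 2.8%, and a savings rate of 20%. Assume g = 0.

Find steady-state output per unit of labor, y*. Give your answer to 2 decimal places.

At the steady state, Δk = 0, so s·k^α = (n + δ)·k.
Dividing both sides by k: k^(1−α) = s / (n + δ).
k^0.68 = 0.20 / (0.028 + 0.094) = 0.20 / 0.122 = 1.6393
k* = 1.6393^(1/0.68) ≈ 2.0686
y* = (k*)^α = 2.0686^0.32 ≈ 1.2619

y* ≈ 1.26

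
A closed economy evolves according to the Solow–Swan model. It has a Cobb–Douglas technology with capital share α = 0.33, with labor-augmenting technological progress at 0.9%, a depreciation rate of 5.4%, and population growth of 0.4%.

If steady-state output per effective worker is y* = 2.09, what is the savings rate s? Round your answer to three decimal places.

Steady state requires s·f(k) = (n + g + δ)·k, i.e. s·k^α = (n + g + δ)·k.
Since y* = [s/(n + g + δ)]^(α/(1−α)), we have s/(n + g + δ) = (y*)^((1−α)/α) = 2.09^2.0303 = 4.4668.
Therefore s = 4.4668 × (n + g + δ) = 4.4668 × 0.067 = 0.2993.

s ≈ 0.299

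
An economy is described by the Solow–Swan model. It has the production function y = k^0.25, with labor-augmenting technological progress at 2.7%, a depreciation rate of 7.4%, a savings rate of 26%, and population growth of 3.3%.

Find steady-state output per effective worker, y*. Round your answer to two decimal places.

y* ≈ 1.25

In steady state, investment equals break-even investment: s·k^α = (n + g + δ)·k.
Dividing both sides by k: k^(1−α) = s / (n + g + δ).
k^0.75 = 0.26 / (0.033 + 0.027 + 0.074) = 0.26 / 0.134 = 1.9403
k* = 1.9403^(1/0.75) ≈ 2.4201
y* = (k*)^α = 2.4201^0.25 ≈ 1.2473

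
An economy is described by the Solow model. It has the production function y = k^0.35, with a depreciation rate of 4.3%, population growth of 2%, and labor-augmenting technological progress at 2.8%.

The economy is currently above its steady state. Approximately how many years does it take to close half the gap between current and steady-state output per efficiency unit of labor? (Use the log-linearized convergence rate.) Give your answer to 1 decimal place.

Near the steady state the convergence rate is λ = (1 − α)(n + g + δ).
λ = (1 − 0.35) × 0.091 = 0.65 × 0.091 = 0.05915
Half-life = ln 2 / λ = 0.6931 / 0.05915 ≈ 11.72 years

t_½ ≈ 11.7 years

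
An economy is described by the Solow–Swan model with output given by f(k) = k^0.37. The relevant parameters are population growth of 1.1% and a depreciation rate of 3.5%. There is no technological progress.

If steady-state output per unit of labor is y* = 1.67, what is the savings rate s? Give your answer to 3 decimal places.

Steady state requires s·f(k) = (n + δ)·k, i.e. s·k^α = (n + δ)·k.
Since y* = [s/(n + δ)]^(α/(1−α)), we have s/(n + δ) = (y*)^((1−α)/α) = 1.67^1.7027 = 2.3945.
Therefore s = 2.3945 × (n + δ) = 2.3945 × 0.046 = 0.1101.

s ≈ 0.110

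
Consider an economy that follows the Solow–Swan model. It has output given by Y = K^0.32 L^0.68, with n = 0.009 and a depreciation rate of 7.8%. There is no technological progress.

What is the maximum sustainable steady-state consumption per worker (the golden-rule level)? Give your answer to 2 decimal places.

At the golden rule, f'(k) = n + δ, so α·k^(α−1) = n + δ and k_gold = (α/(n + δ))^(1/(1−α)).
k_gold = (0.32/0.087)^(1/0.68) = 3.6782^1.4706 ≈ 6.7893
c_gold = f(k_gold) − (n + δ)·k_gold = 1.8458 − 0.087×6.7893 ≈ 1.2551

c_gold ≈ 1.26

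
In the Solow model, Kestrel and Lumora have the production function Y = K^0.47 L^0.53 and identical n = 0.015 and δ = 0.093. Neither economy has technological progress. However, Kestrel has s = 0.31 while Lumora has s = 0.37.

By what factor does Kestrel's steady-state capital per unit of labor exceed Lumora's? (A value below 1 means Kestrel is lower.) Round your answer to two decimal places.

k*_K / k*_L ≈ 0.72

Steady-state k* = [s/(n + δ)]^(1/(1−α)), so the ratio is [ (s_K/(n + δ)_K) / (s_L/(n + δ)_L) ]^1.8868.
s_K/(n + δ)_K = 0.31/0.108 = 2.8704; s_L/(n + δ)_L = 0.37/0.108 = 3.4259.
Ratio = (2.8704/3.4259)^1.8868 = 0.8379^1.8868 ≈ 0.7163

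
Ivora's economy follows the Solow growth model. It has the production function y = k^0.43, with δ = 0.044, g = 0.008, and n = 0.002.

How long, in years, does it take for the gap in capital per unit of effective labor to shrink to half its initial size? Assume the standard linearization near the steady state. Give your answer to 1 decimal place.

half-life ≈ 22.5 years

Near the steady state the convergence rate is λ = (1 − α)(n + g + δ).
λ = (1 − 0.43) × 0.054 = 0.57 × 0.054 = 0.03078
Half-life = ln 2 / λ = 0.6931 / 0.03078 ≈ 22.52 years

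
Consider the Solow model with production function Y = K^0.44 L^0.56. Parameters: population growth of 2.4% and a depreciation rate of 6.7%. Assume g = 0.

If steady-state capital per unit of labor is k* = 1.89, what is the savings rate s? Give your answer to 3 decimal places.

s ≈ 0.130

In steady state, investment equals break-even investment: s·k^α = (n + δ)·k.
So s / (n + δ) = (k*)^(1−α) = 1.89^0.56 = 1.4283.
Therefore s = 1.4283 × (n + δ) = 1.4283 × 0.091 = 0.1300.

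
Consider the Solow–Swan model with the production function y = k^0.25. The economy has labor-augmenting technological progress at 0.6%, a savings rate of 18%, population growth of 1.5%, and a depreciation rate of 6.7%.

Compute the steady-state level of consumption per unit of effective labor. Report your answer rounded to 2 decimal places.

At the steady state, Δk = 0, so s·k^α = (n + g + δ)·k.
Dividing both sides by k: k^(1−α) = s / (n + g + δ).
k^0.75 = 0.18 / (0.015 + 0.006 + 0.067) = 0.18 / 0.088 = 2.0455
k* = 2.0455^(1/0.75) ≈ 2.5966
y* = (k*)^α = 2.5966^0.25 ≈ 1.2694
c* = (1 − s)·y* = (1 − 0.18) × 1.2694 ≈ 1.0409

c* ≈ 1.04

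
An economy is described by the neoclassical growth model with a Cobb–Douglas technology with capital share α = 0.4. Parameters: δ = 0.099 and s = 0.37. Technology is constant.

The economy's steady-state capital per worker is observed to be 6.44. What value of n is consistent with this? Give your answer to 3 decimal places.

n ≈ 0.022

In steady state, investment equals break-even investment: s·k^α = (n + δ)·k.
So s / (n + δ) = (k*)^(1−α) = 6.44^0.6 = 3.0573.
Therefore n + δ = s / 3.0573 = 0.37 / 3.0573 = 0.1210, so n = 0.1210 − 0.099 = 0.0220.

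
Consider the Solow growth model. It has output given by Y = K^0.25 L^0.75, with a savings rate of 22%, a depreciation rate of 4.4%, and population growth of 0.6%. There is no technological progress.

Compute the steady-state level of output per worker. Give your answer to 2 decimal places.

In steady state, investment equals break-even investment: s·k^α = (n + δ)·k.
Dividing both sides by k: k^(1−α) = s / (n + δ).
k^0.75 = 0.22 / (0.006 + 0.044) = 0.22 / 0.050 = 4.4000
k* = 4.4000^(1/0.75) ≈ 7.2100
y* = (k*)^α = 7.2100^0.25 ≈ 1.6386

y* ≈ 1.64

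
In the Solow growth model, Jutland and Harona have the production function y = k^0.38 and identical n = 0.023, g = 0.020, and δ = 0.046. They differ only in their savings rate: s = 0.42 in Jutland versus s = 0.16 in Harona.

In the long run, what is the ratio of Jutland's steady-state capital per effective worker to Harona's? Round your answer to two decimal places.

ratio ≈ 4.74

Steady-state k* = [s/(n + g + δ)]^(1/(1−α)), so the ratio is [ (s_J/(n + g + δ)_J) / (s_H/(n + g + δ)_H) ]^1.6129.
s_J/(n + g + δ)_J = 0.42/0.089 = 4.7191; s_H/(n + g + δ)_H = 0.16/0.089 = 1.7978.
Ratio = (4.7191/1.7978)^1.6129 = 2.6249^1.6129 ≈ 4.7423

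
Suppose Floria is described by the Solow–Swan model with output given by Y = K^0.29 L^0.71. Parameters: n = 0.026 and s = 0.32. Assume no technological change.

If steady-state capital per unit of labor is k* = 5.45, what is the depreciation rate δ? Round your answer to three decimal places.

δ ≈ 0.070

Steady state requires s·f(k) = (n + δ)·k, i.e. s·k^α = (n + δ)·k.
So s / (n + δ) = (k*)^(1−α) = 5.45^0.71 = 3.3330.
Therefore n + δ = s / 3.3330 = 0.32 / 3.3330 = 0.0960, so δ = 0.0960 − 0.026 = 0.0700.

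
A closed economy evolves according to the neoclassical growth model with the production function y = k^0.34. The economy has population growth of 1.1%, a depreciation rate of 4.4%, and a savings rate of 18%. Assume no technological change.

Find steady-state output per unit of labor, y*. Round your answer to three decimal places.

y* = 1.842

At the steady state, Δk = 0, so s·k^α = (n + δ)·k.
Rearranging, k^(1−α) = s / (n + δ).
k^0.66 = 0.18 / (0.011 + 0.044) = 0.18 / 0.055 = 3.2727
k* = 3.2727^(1/0.66) ≈ 6.0278
y* = (k*)^α = 6.0278^0.34 ≈ 1.8418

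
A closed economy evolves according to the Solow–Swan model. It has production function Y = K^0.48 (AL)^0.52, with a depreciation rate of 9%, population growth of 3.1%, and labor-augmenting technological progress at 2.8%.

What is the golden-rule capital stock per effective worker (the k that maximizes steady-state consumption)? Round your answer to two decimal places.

The golden rule sets f'(k) = n + g + δ, i.e. α·k^(α−1) = n + g + δ.
So k^(1−α) = α / (n + g + δ) = 0.48 / 0.149 = 3.2215.
k_gold = 3.2215^(1/0.52) ≈ 9.4849

k_gold ≈ 9.48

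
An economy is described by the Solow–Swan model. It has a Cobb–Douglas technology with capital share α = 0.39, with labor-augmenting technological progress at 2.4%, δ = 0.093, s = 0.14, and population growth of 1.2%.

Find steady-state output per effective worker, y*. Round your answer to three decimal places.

y* ≈ 1.054

Steady state requires s·f(k) = (n + g + δ)·k, i.e. s·k^α = (n + g + δ)·k.
Dividing both sides by k: k^(1−α) = s / (n + g + δ).
k^0.61 = 0.14 / (0.012 + 0.024 + 0.093) = 0.14 / 0.129 = 1.0853
k* = 1.0853^(1/0.61) ≈ 1.1436
y* = (k*)^α = 1.1436^0.39 ≈ 1.0537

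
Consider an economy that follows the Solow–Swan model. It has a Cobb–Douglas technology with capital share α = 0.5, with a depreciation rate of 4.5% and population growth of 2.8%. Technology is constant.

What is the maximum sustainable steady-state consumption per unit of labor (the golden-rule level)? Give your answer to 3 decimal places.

At the golden rule, f'(k) = n + δ, so α·k^(α−1) = n + δ and k_gold = (α/(n + δ))^(1/(1−α)).
k_gold = (0.5/0.073)^(1/0.5) = 6.8493^2 ≈ 46.9129
c_gold = f(k_gold) − (n + δ)·k_gold = 6.8493 − 0.073×46.9129 ≈ 3.4247

c_gold ≈ 3.425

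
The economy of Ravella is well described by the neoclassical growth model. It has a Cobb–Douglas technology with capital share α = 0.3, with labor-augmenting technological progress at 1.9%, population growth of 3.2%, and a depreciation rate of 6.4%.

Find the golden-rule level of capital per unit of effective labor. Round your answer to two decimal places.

The golden rule sets f'(k) = n + g + δ, i.e. α·k^(α−1) = n + g + δ.
So k^(1−α) = α / (n + g + δ) = 0.3 / 0.115 = 2.6087.
k_gold = 2.6087^(1/0.7) ≈ 3.9345

k_gold ≈ 3.93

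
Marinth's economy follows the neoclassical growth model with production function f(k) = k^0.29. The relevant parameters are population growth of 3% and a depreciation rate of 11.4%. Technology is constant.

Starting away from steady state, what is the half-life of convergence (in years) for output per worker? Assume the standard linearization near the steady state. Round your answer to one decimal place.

about 6.8 years

Near the steady state the convergence rate is λ = (1 − α)(n + δ).
λ = (1 − 0.29) × 0.144 = 0.71 × 0.144 = 0.10224
Half-life = ln 2 / λ = 0.6931 / 0.10224 ≈ 6.78 years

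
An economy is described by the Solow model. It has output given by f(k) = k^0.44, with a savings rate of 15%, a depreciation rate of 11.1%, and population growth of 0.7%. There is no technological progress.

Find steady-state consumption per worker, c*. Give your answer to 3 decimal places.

Steady state requires s·f(k) = (n + δ)·k, i.e. s·k^α = (n + δ)·k.
Dividing both sides by k: k^(1−α) = s / (n + δ).
k^0.56 = 0.15 / (0.007 + 0.111) = 0.15 / 0.118 = 1.2712
k* = 1.2712^(1/0.56) ≈ 1.5350
y* = (k*)^α = 1.5350^0.44 ≈ 1.2075
c* = (1 − s)·y* = (1 − 0.15) × 1.2075 ≈ 1.0264

c* ≈ 1.026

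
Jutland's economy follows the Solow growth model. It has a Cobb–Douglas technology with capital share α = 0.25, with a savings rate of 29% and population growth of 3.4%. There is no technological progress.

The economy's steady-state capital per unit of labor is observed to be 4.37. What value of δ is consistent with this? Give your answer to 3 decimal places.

At the steady state, Δk = 0, so s·k^α = (n + δ)·k.
So s / (n + δ) = (k*)^(1−α) = 4.37^0.75 = 3.0225.
Therefore n + δ = s / 3.0225 = 0.29 / 3.0225 = 0.0959, so δ = 0.0959 − 0.034 = 0.0619.

δ ≈ 0.062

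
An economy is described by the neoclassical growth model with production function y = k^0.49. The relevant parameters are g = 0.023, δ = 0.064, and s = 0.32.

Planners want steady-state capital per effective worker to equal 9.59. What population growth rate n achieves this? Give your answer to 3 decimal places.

Steady state requires s·f(k) = (n + g + δ)·k, i.e. s·k^α = (n + g + δ)·k.
So s / (n + g + δ) = (k*)^(1−α) = 9.59^0.51 = 3.1676.
Therefore n + g + δ = s / 3.1676 = 0.32 / 3.1676 = 0.1010, so n = 0.1010 − 0.087 = 0.0140.

n ≈ 0.014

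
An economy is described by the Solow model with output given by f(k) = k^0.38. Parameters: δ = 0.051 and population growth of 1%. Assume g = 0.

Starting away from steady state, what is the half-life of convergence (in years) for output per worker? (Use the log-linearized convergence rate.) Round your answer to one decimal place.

Near the steady state the convergence rate is λ = (1 − α)(n + δ).
λ = (1 − 0.38) × 0.061 = 0.62 × 0.061 = 0.03782
Half-life = ln 2 / λ = 0.6931 / 0.03782 ≈ 18.33 years

half-life ≈ 18.3 years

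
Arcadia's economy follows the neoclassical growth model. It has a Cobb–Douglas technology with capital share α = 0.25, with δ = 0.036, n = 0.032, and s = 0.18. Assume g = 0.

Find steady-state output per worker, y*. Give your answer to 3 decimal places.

y* = 1.383

At the steady state, Δk = 0, so s·k^α = (n + δ)·k.
Rearranging, k^(1−α) = s / (n + δ).
k^0.75 = 0.18 / (0.032 + 0.036) = 0.18 / 0.068 = 2.6471
k* = 2.6471^(1/0.75) ≈ 3.6618
y* = (k*)^α = 3.6618^0.25 ≈ 1.3833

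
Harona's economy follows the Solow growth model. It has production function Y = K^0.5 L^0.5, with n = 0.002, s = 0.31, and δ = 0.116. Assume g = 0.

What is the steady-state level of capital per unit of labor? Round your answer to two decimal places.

k* ≈ 6.90

In steady state, investment equals break-even investment: s·k^α = (n + δ)·k.
Dividing both sides by k: k^(1−α) = s / (n + δ).
k^0.5 = 0.31 / (0.002 + 0.116) = 0.31 / 0.118 = 2.6271
k* = 2.6271^(1/0.5) ≈ 6.9017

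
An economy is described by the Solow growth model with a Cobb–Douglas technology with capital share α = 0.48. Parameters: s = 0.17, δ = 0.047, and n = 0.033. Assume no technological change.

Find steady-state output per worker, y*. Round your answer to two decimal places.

At the steady state, Δk = 0, so s·k^α = (n + δ)·k.
Rearranging, k^(1−α) = s / (n + δ).
k^0.52 = 0.17 / (0.033 + 0.047) = 0.17 / 0.080 = 2.1250
k* = 2.1250^(1/0.52) ≈ 4.2612
y* = (k*)^α = 4.2612^0.48 ≈ 2.0053

y* = 2.01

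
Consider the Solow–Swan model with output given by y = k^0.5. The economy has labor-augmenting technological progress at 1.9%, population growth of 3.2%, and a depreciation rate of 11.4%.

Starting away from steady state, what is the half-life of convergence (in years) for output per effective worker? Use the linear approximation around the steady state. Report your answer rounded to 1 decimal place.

about 8.4 years

Near the steady state the convergence rate is λ = (1 − α)(n + g + δ).
λ = (1 − 0.5) × 0.165 = 0.5 × 0.165 = 0.0825
Half-life = ln 2 / λ = 0.6931 / 0.0825 ≈ 8.40 years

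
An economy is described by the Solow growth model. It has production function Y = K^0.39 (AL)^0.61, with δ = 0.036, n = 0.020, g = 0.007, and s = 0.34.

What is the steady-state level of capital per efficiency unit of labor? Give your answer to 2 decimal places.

k* = 15.86

At the steady state, Δk = 0, so s·k^α = (n + g + δ)·k.
Rearranging, k^(1−α) = s / (n + g + δ).
k^0.61 = 0.34 / (0.020 + 0.007 + 0.036) = 0.34 / 0.063 = 5.3968
k* = 5.3968^(1/0.61) ≈ 15.8571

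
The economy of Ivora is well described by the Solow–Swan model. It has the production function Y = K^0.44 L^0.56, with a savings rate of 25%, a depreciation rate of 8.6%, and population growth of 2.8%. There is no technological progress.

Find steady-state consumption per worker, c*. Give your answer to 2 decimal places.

At the steady state, Δk = 0, so s·k^α = (n + δ)·k.
Rearranging, k^(1−α) = s / (n + δ).
k^0.56 = 0.25 / (0.028 + 0.086) = 0.25 / 0.114 = 2.1930
k* = 2.1930^(1/0.56) ≈ 4.0644
y* = (k*)^α = 4.0644^0.44 ≈ 1.8534
c* = (1 − s)·y* = (1 − 0.25) × 1.8534 ≈ 1.3901

c* ≈ 1.39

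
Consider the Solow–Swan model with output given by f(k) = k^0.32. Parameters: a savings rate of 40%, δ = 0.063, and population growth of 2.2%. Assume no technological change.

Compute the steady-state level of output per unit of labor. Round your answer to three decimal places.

In steady state, investment equals break-even investment: s·k^α = (n + δ)·k.
Dividing both sides by k: k^(1−α) = s / (n + δ).
k^0.68 = 0.40 / (0.022 + 0.063) = 0.40 / 0.085 = 4.7059
k* = 4.7059^(1/0.68) ≈ 9.7539
y* = (k*)^α = 9.7539^0.32 ≈ 2.0727

y* ≈ 2.073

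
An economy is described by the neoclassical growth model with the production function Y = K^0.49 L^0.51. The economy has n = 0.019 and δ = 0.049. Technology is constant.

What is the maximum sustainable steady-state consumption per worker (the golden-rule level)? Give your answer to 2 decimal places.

c_gold ≈ 3.40

At the golden rule, f'(k) = n + δ, so α·k^(α−1) = n + δ and k_gold = (α/(n + δ))^(1/(1−α)).
k_gold = (0.49/0.068)^(1/0.51) = 7.2059^1.9608 ≈ 48.0568
c_gold = f(k_gold) − (n + δ)·k_gold = 6.6690 − 0.068×48.0568 ≈ 3.4011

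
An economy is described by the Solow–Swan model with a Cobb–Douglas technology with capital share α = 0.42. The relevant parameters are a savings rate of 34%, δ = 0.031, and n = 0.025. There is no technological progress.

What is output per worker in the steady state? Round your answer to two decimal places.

y* ≈ 3.69

At the steady state, Δk = 0, so s·k^α = (n + δ)·k.
Dividing both sides by k: k^(1−α) = s / (n + δ).
k^0.58 = 0.34 / (0.025 + 0.031) = 0.34 / 0.056 = 6.0714
k* = 6.0714^(1/0.58) ≈ 22.4129
y* = (k*)^α = 22.4129^0.42 ≈ 3.6916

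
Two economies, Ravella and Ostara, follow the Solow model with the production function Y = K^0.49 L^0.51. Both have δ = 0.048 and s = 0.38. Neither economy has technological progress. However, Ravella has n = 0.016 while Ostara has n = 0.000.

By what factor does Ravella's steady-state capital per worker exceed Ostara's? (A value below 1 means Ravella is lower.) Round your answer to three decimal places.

Steady-state k* = [s/(n + δ)]^(1/(1−α)), so the ratio is [ (s_R/(n + δ)_R) / (s_O/(n + δ)_O) ]^1.9608.
s_R/(n + δ)_R = 0.38/0.064 = 5.9375; s_O/(n + δ)_O = 0.38/0.048 = 7.9167.
Ratio = (5.9375/7.9167)^1.9608 = 0.7500^1.9608 ≈ 0.5689

k*_R / k*_O ≈ 0.569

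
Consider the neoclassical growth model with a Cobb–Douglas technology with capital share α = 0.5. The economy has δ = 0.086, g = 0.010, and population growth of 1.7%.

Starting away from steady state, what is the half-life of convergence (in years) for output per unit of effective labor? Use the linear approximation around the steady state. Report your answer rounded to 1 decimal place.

Near the steady state the convergence rate is λ = (1 − α)(n + g + δ).
λ = (1 − 0.5) × 0.113 = 0.5 × 0.113 = 0.0565
Half-life = ln 2 / λ = 0.6931 / 0.0565 ≈ 12.27 years

t_½ ≈ 12.3 years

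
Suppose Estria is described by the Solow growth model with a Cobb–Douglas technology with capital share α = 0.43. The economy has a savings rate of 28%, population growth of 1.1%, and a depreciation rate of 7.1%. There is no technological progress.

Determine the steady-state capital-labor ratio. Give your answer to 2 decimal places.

k* ≈ 8.62

In steady state, investment equals break-even investment: s·k^α = (n + δ)·k.
Rearranging, k^(1−α) = s / (n + δ).
k^0.57 = 0.28 / (0.011 + 0.071) = 0.28 / 0.082 = 3.4146
k* = 3.4146^(1/0.57) ≈ 8.6235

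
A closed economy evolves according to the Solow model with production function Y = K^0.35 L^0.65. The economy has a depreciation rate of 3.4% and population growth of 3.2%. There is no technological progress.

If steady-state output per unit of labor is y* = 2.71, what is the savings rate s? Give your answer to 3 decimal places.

s ≈ 0.420

At the steady state, Δk = 0, so s·k^α = (n + δ)·k.
Since y* = [s/(n + δ)]^(α/(1−α)), we have s/(n + δ) = (y*)^((1−α)/α) = 2.71^1.8571 = 6.3689.
Therefore s = 6.3689 × (n + δ) = 6.3689 × 0.066 = 0.4203.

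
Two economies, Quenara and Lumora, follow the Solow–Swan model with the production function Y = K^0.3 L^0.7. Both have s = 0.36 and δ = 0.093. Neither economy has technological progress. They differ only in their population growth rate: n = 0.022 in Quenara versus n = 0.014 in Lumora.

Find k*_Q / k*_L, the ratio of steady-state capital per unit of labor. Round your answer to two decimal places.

Steady-state k* = [s/(n + δ)]^(1/(1−α)), so the ratio is [ (s_Q/(n + δ)_Q) / (s_L/(n + δ)_L) ]^1.4286.
s_Q/(n + δ)_Q = 0.36/0.115 = 3.1304; s_L/(n + δ)_L = 0.36/0.107 = 3.3645.
Ratio = (3.1304/3.3645)^1.4286 = 0.9304^1.4286 ≈ 0.9021

ratio ≈ 0.90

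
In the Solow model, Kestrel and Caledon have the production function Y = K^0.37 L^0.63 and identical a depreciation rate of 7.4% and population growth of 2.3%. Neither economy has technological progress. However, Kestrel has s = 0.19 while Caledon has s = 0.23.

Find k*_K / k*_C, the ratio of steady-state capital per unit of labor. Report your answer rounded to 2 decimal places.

Steady-state k* = [s/(n + δ)]^(1/(1−α)), so the ratio is [ (s_K/(n + δ)_K) / (s_C/(n + δ)_C) ]^1.5873.
s_K/(n + δ)_K = 0.19/0.097 = 1.9588; s_C/(n + δ)_C = 0.23/0.097 = 2.3711.
Ratio = (1.9588/2.3711)^1.5873 = 0.8261^1.5873 ≈ 0.7384

ratio ≈ 0.74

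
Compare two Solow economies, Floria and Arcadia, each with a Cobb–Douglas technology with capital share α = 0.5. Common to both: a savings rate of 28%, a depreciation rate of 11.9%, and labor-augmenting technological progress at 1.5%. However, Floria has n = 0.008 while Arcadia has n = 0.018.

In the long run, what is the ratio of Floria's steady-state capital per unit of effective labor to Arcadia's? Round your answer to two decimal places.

Steady-state k* = [s/(n + g + δ)]^(1/(1−α)), so the ratio is [ (s_F/(n + g + δ)_F) / (s_A/(n + g + δ)_A) ]^2.
s_F/(n + g + δ)_F = 0.28/0.142 = 1.9718; s_A/(n + g + δ)_A = 0.28/0.152 = 1.8421.
Ratio = (1.9718/1.8421)^2 = 1.0704^2 ≈ 1.1458

k*_F / k*_A ≈ 1.15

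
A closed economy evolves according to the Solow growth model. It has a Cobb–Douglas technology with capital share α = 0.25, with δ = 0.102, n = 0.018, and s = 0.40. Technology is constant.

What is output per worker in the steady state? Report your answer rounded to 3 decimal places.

y* = 1.494

Steady state requires s·f(k) = (n + δ)·k, i.e. s·k^α = (n + δ)·k.
Dividing both sides by k: k^(1−α) = s / (n + δ).
k^0.75 = 0.40 / (0.018 + 0.102) = 0.40 / 0.120 = 3.3333
k* = 3.3333^(1/0.75) ≈ 4.9793
y* = (k*)^α = 4.9793^0.25 ≈ 1.4938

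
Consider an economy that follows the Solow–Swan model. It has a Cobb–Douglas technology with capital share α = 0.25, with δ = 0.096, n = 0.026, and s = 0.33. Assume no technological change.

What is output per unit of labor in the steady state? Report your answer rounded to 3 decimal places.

y* = 1.393

Steady state requires s·f(k) = (n + δ)·k, i.e. s·k^α = (n + δ)·k.
Rearranging, k^(1−α) = s / (n + δ).
k^0.75 = 0.33 / (0.026 + 0.096) = 0.33 / 0.122 = 2.7049
k* = 2.7049^(1/0.75) ≈ 3.7688
y* = (k*)^α = 3.7688^0.25 ≈ 1.3933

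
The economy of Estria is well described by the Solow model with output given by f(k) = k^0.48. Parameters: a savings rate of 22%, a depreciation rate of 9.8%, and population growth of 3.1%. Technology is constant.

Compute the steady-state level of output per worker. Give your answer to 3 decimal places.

In steady state, investment equals break-even investment: s·k^α = (n + δ)·k.
Dividing both sides by k: k^(1−α) = s / (n + δ).
k^0.52 = 0.22 / (0.031 + 0.098) = 0.22 / 0.129 = 1.7054
k* = 1.7054^(1/0.52) ≈ 2.7914
y* = (k*)^α = 2.7914^0.48 ≈ 1.6368

y* ≈ 1.637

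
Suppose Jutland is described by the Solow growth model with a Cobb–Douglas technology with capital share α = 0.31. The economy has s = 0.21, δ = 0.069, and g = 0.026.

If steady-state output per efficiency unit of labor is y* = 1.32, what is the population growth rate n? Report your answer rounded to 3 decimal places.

At the steady state, Δk = 0, so s·k^α = (n + g + δ)·k.
Since y* = [s/(n + g + δ)]^(α/(1−α)), we have s/(n + g + δ) = (y*)^((1−α)/α) = 1.32^2.2258 = 1.8551.
Therefore n + g + δ = s / 1.8551 = 0.21 / 1.8551 = 0.1132, so n = 0.1132 − 0.095 = 0.0182.

n ≈ 0.018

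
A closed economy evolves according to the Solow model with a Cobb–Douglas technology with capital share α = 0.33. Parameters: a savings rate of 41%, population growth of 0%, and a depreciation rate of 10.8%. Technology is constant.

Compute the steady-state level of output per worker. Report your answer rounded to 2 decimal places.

y* = 1.93

Steady state requires s·f(k) = (n + δ)·k, i.e. s·k^α = (n + δ)·k.
Dividing both sides by k: k^(1−α) = s / (n + δ).
k^0.67 = 0.41 / (0.000 + 0.108) = 0.41 / 0.108 = 3.7963
k* = 3.7963^(1/0.67) ≈ 7.3235
y* = (k*)^α = 7.3235^0.33 ≈ 1.9291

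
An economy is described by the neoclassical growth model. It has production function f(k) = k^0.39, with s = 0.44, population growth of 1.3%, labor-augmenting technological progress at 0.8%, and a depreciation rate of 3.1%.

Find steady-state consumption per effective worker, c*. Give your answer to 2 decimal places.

At the steady state, Δk = 0, so s·k^α = (n + g + δ)·k.
Rearranging, k^(1−α) = s / (n + g + δ).
k^0.61 = 0.44 / (0.013 + 0.008 + 0.031) = 0.44 / 0.052 = 8.4615
k* = 8.4615^(1/0.61) ≈ 33.1440
y* = (k*)^α = 33.1440^0.39 ≈ 3.9170
c* = (1 − s)·y* = (1 − 0.44) × 3.9170 ≈ 2.1935

c* ≈ 2.19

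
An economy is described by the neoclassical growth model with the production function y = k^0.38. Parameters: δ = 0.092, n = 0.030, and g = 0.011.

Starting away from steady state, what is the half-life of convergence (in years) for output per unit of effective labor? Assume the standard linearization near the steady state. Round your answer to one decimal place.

about 8.4 years

Near the steady state the convergence rate is λ = (1 − α)(n + g + δ).
λ = (1 − 0.38) × 0.133 = 0.62 × 0.133 = 0.08246
Half-life = ln 2 / λ = 0.6931 / 0.08246 ≈ 8.41 years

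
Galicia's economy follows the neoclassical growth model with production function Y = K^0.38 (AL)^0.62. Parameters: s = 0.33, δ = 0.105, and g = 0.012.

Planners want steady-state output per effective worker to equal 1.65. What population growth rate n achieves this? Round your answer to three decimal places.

n ≈ 0.029

In steady state, investment equals break-even investment: s·k^α = (n + g + δ)·k.
Since y* = [s/(n + g + δ)]^(α/(1−α)), we have s/(n + g + δ) = (y*)^((1−α)/α) = 1.65^1.6316 = 2.2638.
Therefore n + g + δ = s / 2.2638 = 0.33 / 2.2638 = 0.1458, so n = 0.1458 − 0.117 = 0.0288.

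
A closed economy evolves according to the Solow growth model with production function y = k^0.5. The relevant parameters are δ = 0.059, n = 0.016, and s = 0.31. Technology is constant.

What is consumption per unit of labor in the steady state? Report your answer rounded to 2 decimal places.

c* ≈ 2.85

Steady state requires s·f(k) = (n + δ)·k, i.e. s·k^α = (n + δ)·k.
Dividing both sides by k: k^(1−α) = s / (n + δ).
k^0.5 = 0.31 / (0.016 + 0.059) = 0.31 / 0.075 = 4.1333
k* = 4.1333^(1/0.5) ≈ 17.0842
y* = (k*)^α = 17.0842^0.5 ≈ 4.1333
c* = (1 − s)·y* = (1 − 0.31) × 4.1333 ≈ 2.8520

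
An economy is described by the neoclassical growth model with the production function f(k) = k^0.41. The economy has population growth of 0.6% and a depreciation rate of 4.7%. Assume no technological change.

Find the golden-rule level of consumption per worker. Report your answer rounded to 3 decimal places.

c_gold ≈ 2.445

At the golden rule, f'(k) = n + δ, so α·k^(α−1) = n + δ and k_gold = (α/(n + δ))^(1/(1−α)).
k_gold = (0.41/0.053)^(1/0.59) = 7.7358^1.6949 ≈ 32.0573
c_gold = f(k_gold) − (n + δ)·k_gold = 4.1441 − 0.053×32.0573 ≈ 2.4451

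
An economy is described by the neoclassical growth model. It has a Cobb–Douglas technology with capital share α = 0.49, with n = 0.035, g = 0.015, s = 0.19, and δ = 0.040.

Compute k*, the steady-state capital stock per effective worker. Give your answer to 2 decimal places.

At the steady state, Δk = 0, so s·k^α = (n + g + δ)·k.
Rearranging, k^(1−α) = s / (n + g + δ).
k^0.51 = 0.19 / (0.035 + 0.015 + 0.040) = 0.19 / 0.090 = 2.1111
k* = 2.1111^(1/0.51) ≈ 4.3280

k* = 4.33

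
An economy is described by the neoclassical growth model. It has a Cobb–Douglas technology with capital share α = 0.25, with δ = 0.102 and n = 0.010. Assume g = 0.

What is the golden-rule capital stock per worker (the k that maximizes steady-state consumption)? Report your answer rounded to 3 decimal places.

k_gold ≈ 2.917

The golden rule sets f'(k) = n + δ, i.e. α·k^(α−1) = n + δ.
So k^(1−α) = α / (n + δ) = 0.25 / 0.112 = 2.2321.
k_gold = 2.2321^(1/0.75) ≈ 2.9171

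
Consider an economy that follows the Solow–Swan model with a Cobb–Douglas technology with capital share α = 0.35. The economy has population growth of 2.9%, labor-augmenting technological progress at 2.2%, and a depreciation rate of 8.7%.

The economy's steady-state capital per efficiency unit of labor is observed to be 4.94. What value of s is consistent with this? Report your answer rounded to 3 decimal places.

s ≈ 0.390

Steady state requires s·f(k) = (n + g + δ)·k, i.e. s·k^α = (n + g + δ)·k.
So s / (n + g + δ) = (k*)^(1−α) = 4.94^0.65 = 2.8244.
Therefore s = 2.8244 × (n + g + δ) = 2.8244 × 0.138 = 0.3898.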